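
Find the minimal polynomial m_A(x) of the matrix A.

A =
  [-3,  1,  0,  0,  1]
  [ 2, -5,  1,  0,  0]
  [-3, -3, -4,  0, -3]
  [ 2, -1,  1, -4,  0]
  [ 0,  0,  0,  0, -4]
x^3 + 12*x^2 + 48*x + 64

The characteristic polynomial is χ_A(x) = (x + 4)^5, so the eigenvalues are known. The minimal polynomial is
  m_A(x) = Π_λ (x − λ)^{k_λ}
where k_λ is the size of the *largest* Jordan block for λ (equivalently, the smallest k with (A − λI)^k v = 0 for every generalised eigenvector v of λ).

  λ = -4: largest Jordan block has size 3, contributing (x + 4)^3

So m_A(x) = (x + 4)^3 = x^3 + 12*x^2 + 48*x + 64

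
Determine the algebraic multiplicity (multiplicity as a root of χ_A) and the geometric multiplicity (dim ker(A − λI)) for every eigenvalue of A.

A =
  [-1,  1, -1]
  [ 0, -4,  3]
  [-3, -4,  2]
λ = -1: alg = 3, geom = 1

Step 1 — factor the characteristic polynomial to read off the algebraic multiplicities:
  χ_A(x) = (x + 1)^3

Step 2 — compute geometric multiplicities via the rank-nullity identity g(λ) = n − rank(A − λI):
  rank(A − (-1)·I) = 2, so dim ker(A − (-1)·I) = n − 2 = 1

Summary:
  λ = -1: algebraic multiplicity = 3, geometric multiplicity = 1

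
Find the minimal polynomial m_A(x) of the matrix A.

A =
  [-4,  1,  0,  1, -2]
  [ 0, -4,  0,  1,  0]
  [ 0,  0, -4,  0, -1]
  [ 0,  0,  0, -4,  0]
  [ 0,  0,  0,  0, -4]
x^3 + 12*x^2 + 48*x + 64

The characteristic polynomial is χ_A(x) = (x + 4)^5, so the eigenvalues are known. The minimal polynomial is
  m_A(x) = Π_λ (x − λ)^{k_λ}
where k_λ is the size of the *largest* Jordan block for λ (equivalently, the smallest k with (A − λI)^k v = 0 for every generalised eigenvector v of λ).

  λ = -4: largest Jordan block has size 3, contributing (x + 4)^3

So m_A(x) = (x + 4)^3 = x^3 + 12*x^2 + 48*x + 64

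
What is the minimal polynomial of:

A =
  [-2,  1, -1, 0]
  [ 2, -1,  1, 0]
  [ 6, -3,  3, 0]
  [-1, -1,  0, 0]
x^2

The characteristic polynomial is χ_A(x) = x^4, so the eigenvalues are known. The minimal polynomial is
  m_A(x) = Π_λ (x − λ)^{k_λ}
where k_λ is the size of the *largest* Jordan block for λ (equivalently, the smallest k with (A − λI)^k v = 0 for every generalised eigenvector v of λ).

  λ = 0: largest Jordan block has size 2, contributing (x − 0)^2

So m_A(x) = x^2 = x^2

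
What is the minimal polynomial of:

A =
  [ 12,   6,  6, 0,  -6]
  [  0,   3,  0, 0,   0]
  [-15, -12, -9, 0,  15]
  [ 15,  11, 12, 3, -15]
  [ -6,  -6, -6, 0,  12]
x^3 - 12*x^2 + 45*x - 54

The characteristic polynomial is χ_A(x) = (x - 6)^2*(x - 3)^3, so the eigenvalues are known. The minimal polynomial is
  m_A(x) = Π_λ (x − λ)^{k_λ}
where k_λ is the size of the *largest* Jordan block for λ (equivalently, the smallest k with (A − λI)^k v = 0 for every generalised eigenvector v of λ).

  λ = 3: largest Jordan block has size 2, contributing (x − 3)^2
  λ = 6: largest Jordan block has size 1, contributing (x − 6)

So m_A(x) = (x - 6)*(x - 3)^2 = x^3 - 12*x^2 + 45*x - 54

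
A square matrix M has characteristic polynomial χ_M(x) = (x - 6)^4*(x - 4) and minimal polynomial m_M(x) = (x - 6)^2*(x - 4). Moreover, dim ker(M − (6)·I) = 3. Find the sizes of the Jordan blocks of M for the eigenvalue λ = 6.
Block sizes for λ = 6: [2, 1, 1]

Step 1 — from the characteristic polynomial, algebraic multiplicity of λ = 6 is 4. From dim ker(M − (6)·I) = 3, there are exactly 3 Jordan blocks for λ = 6.
Step 2 — from the minimal polynomial, the factor (x − 6)^2 tells us the largest block for λ = 6 has size 2.
Step 3 — with total size 4, 3 blocks, and largest block 2, the block sizes (in nonincreasing order) are [2, 1, 1].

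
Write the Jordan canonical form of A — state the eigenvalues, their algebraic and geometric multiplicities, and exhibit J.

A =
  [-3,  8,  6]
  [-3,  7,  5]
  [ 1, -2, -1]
J_3(1)

The characteristic polynomial is
  det(x·I − A) = x^3 - 3*x^2 + 3*x - 1 = (x - 1)^3

Eigenvalues and multiplicities (the geometric multiplicity of λ is n − rank(A − λI), which equals the number of Jordan blocks for λ):
  λ = 1: algebraic multiplicity = 3, geometric multiplicity = 1

Determining the block sizes for each eigenvalue:
  λ = 1: one block (gm = 1), so the single block has size am = 3 → block sizes [3]

Assembling the blocks gives a Jordan form
J =
  [1, 1, 0]
  [0, 1, 1]
  [0, 0, 1]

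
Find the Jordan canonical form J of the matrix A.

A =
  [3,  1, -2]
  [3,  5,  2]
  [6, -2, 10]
J_2(6) ⊕ J_1(6)

The characteristic polynomial is
  det(x·I − A) = x^3 - 18*x^2 + 108*x - 216 = (x - 6)^3

Eigenvalues and multiplicities (the geometric multiplicity of λ is n − rank(A − λI), which equals the number of Jordan blocks for λ):
  λ = 6: algebraic multiplicity = 3, geometric multiplicity = 2

Determining the block sizes for each eigenvalue:
  λ = 6: 2 blocks summing to 3 forces exactly one block of size 2 and the rest size 1 → block sizes [2, 1]

Assembling the blocks gives a Jordan form
J =
  [6, 1, 0]
  [0, 6, 0]
  [0, 0, 6]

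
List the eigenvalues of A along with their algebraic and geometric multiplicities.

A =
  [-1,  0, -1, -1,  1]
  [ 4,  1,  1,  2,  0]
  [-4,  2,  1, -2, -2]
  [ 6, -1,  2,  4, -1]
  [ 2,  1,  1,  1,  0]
λ = 1: alg = 5, geom = 2

Step 1 — factor the characteristic polynomial to read off the algebraic multiplicities:
  χ_A(x) = (x - 1)^5

Step 2 — compute geometric multiplicities via the rank-nullity identity g(λ) = n − rank(A − λI):
  rank(A − (1)·I) = 3, so dim ker(A − (1)·I) = n − 3 = 2

Summary:
  λ = 1: algebraic multiplicity = 5, geometric multiplicity = 2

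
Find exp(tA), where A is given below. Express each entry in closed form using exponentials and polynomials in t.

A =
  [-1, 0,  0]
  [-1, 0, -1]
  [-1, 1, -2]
e^{tA} =
  [exp(-t), 0, 0]
  [-t*exp(-t), t*exp(-t) + exp(-t), -t*exp(-t)]
  [-t*exp(-t), t*exp(-t), -t*exp(-t) + exp(-t)]

Strategy: write A = P · J · P⁻¹ where J is a Jordan canonical form, so e^{tA} = P · e^{tJ} · P⁻¹, and e^{tJ} can be computed block-by-block.

A has Jordan form
J =
  [-1,  1,  0]
  [ 0, -1,  0]
  [ 0,  0, -1]
(up to reordering of blocks).

Per-block formulas:
  For a 1×1 block at λ = -1: exp(t · [-1]) = [e^(-1t)].
  For a 2×2 Jordan block J_2(-1): exp(t · J_2(-1)) = e^(-1t)·(I + t·N), where N is the 2×2 nilpotent shift.

After assembling e^{tJ} and conjugating by P, we get:

e^{tA} =
  [exp(-t), 0, 0]
  [-t*exp(-t), t*exp(-t) + exp(-t), -t*exp(-t)]
  [-t*exp(-t), t*exp(-t), -t*exp(-t) + exp(-t)]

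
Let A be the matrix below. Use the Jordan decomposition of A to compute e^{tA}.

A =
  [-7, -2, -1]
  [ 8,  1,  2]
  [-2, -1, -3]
e^{tA} =
  [t^2*exp(-3*t) - 4*t*exp(-3*t) + exp(-3*t), t^2*exp(-3*t)/2 - 2*t*exp(-3*t), -t*exp(-3*t)]
  [-2*t^2*exp(-3*t) + 8*t*exp(-3*t), -t^2*exp(-3*t) + 4*t*exp(-3*t) + exp(-3*t), 2*t*exp(-3*t)]
  [-2*t*exp(-3*t), -t*exp(-3*t), exp(-3*t)]

Strategy: write A = P · J · P⁻¹ where J is a Jordan canonical form, so e^{tA} = P · e^{tJ} · P⁻¹, and e^{tJ} can be computed block-by-block.

A has Jordan form
J =
  [-3,  1,  0]
  [ 0, -3,  1]
  [ 0,  0, -3]
(up to reordering of blocks).

Per-block formulas:
  For a 3×3 Jordan block J_3(-3): exp(t · J_3(-3)) = e^(-3t)·(I + t·N + (t^2/2)·N^2), where N is the 3×3 nilpotent shift.

After assembling e^{tJ} and conjugating by P, we get:

e^{tA} =
  [t^2*exp(-3*t) - 4*t*exp(-3*t) + exp(-3*t), t^2*exp(-3*t)/2 - 2*t*exp(-3*t), -t*exp(-3*t)]
  [-2*t^2*exp(-3*t) + 8*t*exp(-3*t), -t^2*exp(-3*t) + 4*t*exp(-3*t) + exp(-3*t), 2*t*exp(-3*t)]
  [-2*t*exp(-3*t), -t*exp(-3*t), exp(-3*t)]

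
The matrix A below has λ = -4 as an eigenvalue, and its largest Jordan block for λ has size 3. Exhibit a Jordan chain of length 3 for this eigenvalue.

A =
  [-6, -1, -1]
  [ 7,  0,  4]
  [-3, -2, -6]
A Jordan chain for λ = -4 of length 3:
v_1 = (0, 2, -2)ᵀ
v_2 = (-2, 7, -3)ᵀ
v_3 = (1, 0, 0)ᵀ

Let N = A − (-4)·I. We want v_3 with N^3 v_3 = 0 but N^2 v_3 ≠ 0; then v_{j-1} := N · v_j for j = 3, …, 2.

Pick v_3 = (1, 0, 0)ᵀ.
Then v_2 = N · v_3 = (-2, 7, -3)ᵀ.
Then v_1 = N · v_2 = (0, 2, -2)ᵀ.

Sanity check: (A − (-4)·I) v_1 = (0, 0, 0)ᵀ = 0. ✓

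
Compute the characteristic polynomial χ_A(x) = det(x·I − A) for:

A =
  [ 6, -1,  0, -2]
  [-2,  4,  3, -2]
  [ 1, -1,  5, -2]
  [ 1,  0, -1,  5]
x^4 - 20*x^3 + 150*x^2 - 500*x + 625

Expanding det(x·I − A) (e.g. by cofactor expansion or by noting that A is similar to its Jordan form J, which has the same characteristic polynomial as A) gives
  χ_A(x) = x^4 - 20*x^3 + 150*x^2 - 500*x + 625
which factors as (x - 5)^4. The eigenvalues (with algebraic multiplicities) are λ = 5 with multiplicity 4.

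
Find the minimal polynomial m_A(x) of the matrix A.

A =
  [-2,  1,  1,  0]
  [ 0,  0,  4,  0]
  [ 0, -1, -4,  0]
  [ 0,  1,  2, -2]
x^3 + 6*x^2 + 12*x + 8

The characteristic polynomial is χ_A(x) = (x + 2)^4, so the eigenvalues are known. The minimal polynomial is
  m_A(x) = Π_λ (x − λ)^{k_λ}
where k_λ is the size of the *largest* Jordan block for λ (equivalently, the smallest k with (A − λI)^k v = 0 for every generalised eigenvector v of λ).

  λ = -2: largest Jordan block has size 3, contributing (x + 2)^3

So m_A(x) = (x + 2)^3 = x^3 + 6*x^2 + 12*x + 8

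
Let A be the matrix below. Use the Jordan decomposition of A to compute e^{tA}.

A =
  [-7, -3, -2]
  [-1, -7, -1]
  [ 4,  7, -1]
e^{tA} =
  [-t^2*exp(-5*t)/2 - 2*t*exp(-5*t) + exp(-5*t), -t^2*exp(-5*t) - 3*t*exp(-5*t), -t^2*exp(-5*t)/2 - 2*t*exp(-5*t)]
  [-t*exp(-5*t), -2*t*exp(-5*t) + exp(-5*t), -t*exp(-5*t)]
  [t^2*exp(-5*t)/2 + 4*t*exp(-5*t), t^2*exp(-5*t) + 7*t*exp(-5*t), t^2*exp(-5*t)/2 + 4*t*exp(-5*t) + exp(-5*t)]

Strategy: write A = P · J · P⁻¹ where J is a Jordan canonical form, so e^{tA} = P · e^{tJ} · P⁻¹, and e^{tJ} can be computed block-by-block.

A has Jordan form
J =
  [-5,  1,  0]
  [ 0, -5,  1]
  [ 0,  0, -5]
(up to reordering of blocks).

Per-block formulas:
  For a 3×3 Jordan block J_3(-5): exp(t · J_3(-5)) = e^(-5t)·(I + t·N + (t^2/2)·N^2), where N is the 3×3 nilpotent shift.

After assembling e^{tJ} and conjugating by P, we get:

e^{tA} =
  [-t^2*exp(-5*t)/2 - 2*t*exp(-5*t) + exp(-5*t), -t^2*exp(-5*t) - 3*t*exp(-5*t), -t^2*exp(-5*t)/2 - 2*t*exp(-5*t)]
  [-t*exp(-5*t), -2*t*exp(-5*t) + exp(-5*t), -t*exp(-5*t)]
  [t^2*exp(-5*t)/2 + 4*t*exp(-5*t), t^2*exp(-5*t) + 7*t*exp(-5*t), t^2*exp(-5*t)/2 + 4*t*exp(-5*t) + exp(-5*t)]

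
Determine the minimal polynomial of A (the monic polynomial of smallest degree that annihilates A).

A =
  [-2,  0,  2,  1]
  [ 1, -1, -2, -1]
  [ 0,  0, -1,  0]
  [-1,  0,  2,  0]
x^2 + 2*x + 1

The characteristic polynomial is χ_A(x) = (x + 1)^4, so the eigenvalues are known. The minimal polynomial is
  m_A(x) = Π_λ (x − λ)^{k_λ}
where k_λ is the size of the *largest* Jordan block for λ (equivalently, the smallest k with (A − λI)^k v = 0 for every generalised eigenvector v of λ).

  λ = -1: largest Jordan block has size 2, contributing (x + 1)^2

So m_A(x) = (x + 1)^2 = x^2 + 2*x + 1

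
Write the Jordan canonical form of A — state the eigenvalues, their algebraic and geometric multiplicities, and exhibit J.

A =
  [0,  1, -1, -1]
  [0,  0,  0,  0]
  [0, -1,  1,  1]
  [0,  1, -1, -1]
J_2(0) ⊕ J_1(0) ⊕ J_1(0)

The characteristic polynomial is
  det(x·I − A) = x^4

Eigenvalues and multiplicities (the geometric multiplicity of λ is n − rank(A − λI), which equals the number of Jordan blocks for λ):
  λ = 0: algebraic multiplicity = 4, geometric multiplicity = 3

Determining the block sizes for each eigenvalue:
  λ = 0: 3 blocks summing to 4 forces exactly one block of size 2 and the rest size 1 → block sizes [2, 1, 1]

Assembling the blocks gives a Jordan form
J =
  [0, 1, 0, 0]
  [0, 0, 0, 0]
  [0, 0, 0, 0]
  [0, 0, 0, 0]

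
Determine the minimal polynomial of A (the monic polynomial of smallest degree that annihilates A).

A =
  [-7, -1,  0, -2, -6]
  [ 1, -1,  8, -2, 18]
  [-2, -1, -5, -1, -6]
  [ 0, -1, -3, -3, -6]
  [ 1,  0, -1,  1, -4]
x^3 + 12*x^2 + 48*x + 64

The characteristic polynomial is χ_A(x) = (x + 4)^5, so the eigenvalues are known. The minimal polynomial is
  m_A(x) = Π_λ (x − λ)^{k_λ}
where k_λ is the size of the *largest* Jordan block for λ (equivalently, the smallest k with (A − λI)^k v = 0 for every generalised eigenvector v of λ).

  λ = -4: largest Jordan block has size 3, contributing (x + 4)^3

So m_A(x) = (x + 4)^3 = x^3 + 12*x^2 + 48*x + 64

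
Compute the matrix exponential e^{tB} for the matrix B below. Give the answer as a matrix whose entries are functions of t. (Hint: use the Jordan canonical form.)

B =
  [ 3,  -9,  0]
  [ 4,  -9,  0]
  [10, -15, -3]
e^{tB} =
  [6*t*exp(-3*t) + exp(-3*t), -9*t*exp(-3*t), 0]
  [4*t*exp(-3*t), -6*t*exp(-3*t) + exp(-3*t), 0]
  [10*t*exp(-3*t), -15*t*exp(-3*t), exp(-3*t)]

Strategy: write B = P · J · P⁻¹ where J is a Jordan canonical form, so e^{tB} = P · e^{tJ} · P⁻¹, and e^{tJ} can be computed block-by-block.

B has Jordan form
J =
  [-3,  1,  0]
  [ 0, -3,  0]
  [ 0,  0, -3]
(up to reordering of blocks).

Per-block formulas:
  For a 1×1 block at λ = -3: exp(t · [-3]) = [e^(-3t)].
  For a 2×2 Jordan block J_2(-3): exp(t · J_2(-3)) = e^(-3t)·(I + t·N), where N is the 2×2 nilpotent shift.

After assembling e^{tJ} and conjugating by P, we get:

e^{tB} =
  [6*t*exp(-3*t) + exp(-3*t), -9*t*exp(-3*t), 0]
  [4*t*exp(-3*t), -6*t*exp(-3*t) + exp(-3*t), 0]
  [10*t*exp(-3*t), -15*t*exp(-3*t), exp(-3*t)]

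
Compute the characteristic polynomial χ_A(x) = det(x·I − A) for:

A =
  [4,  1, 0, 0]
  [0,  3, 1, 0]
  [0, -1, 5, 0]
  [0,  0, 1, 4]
x^4 - 16*x^3 + 96*x^2 - 256*x + 256

Expanding det(x·I − A) (e.g. by cofactor expansion or by noting that A is similar to its Jordan form J, which has the same characteristic polynomial as A) gives
  χ_A(x) = x^4 - 16*x^3 + 96*x^2 - 256*x + 256
which factors as (x - 4)^4. The eigenvalues (with algebraic multiplicities) are λ = 4 with multiplicity 4.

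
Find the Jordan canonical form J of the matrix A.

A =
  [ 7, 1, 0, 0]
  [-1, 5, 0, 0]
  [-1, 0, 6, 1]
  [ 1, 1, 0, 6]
J_2(6) ⊕ J_2(6)

The characteristic polynomial is
  det(x·I − A) = x^4 - 24*x^3 + 216*x^2 - 864*x + 1296 = (x - 6)^4

Eigenvalues and multiplicities (the geometric multiplicity of λ is n − rank(A − λI), which equals the number of Jordan blocks for λ):
  λ = 6: algebraic multiplicity = 4, geometric multiplicity = 2

Determining the block sizes for each eigenvalue:
  λ = 6: with am = 4 and gm = 2, the partition is not yet determined (e.g. several partitions of 4 into 2 parts exist). Let N = A − (6)·I. Computing rank(N^1) = 2, rank(N^2) = 0; the number of blocks of size ≥ j is rank(N^{j−1}) − rank(N^j), giving [2, 2]. So we have 2 block(s) of size 2 → block sizes [2, 2]

Assembling the blocks gives a Jordan form
J =
  [6, 1, 0, 0]
  [0, 6, 0, 0]
  [0, 0, 6, 1]
  [0, 0, 0, 6]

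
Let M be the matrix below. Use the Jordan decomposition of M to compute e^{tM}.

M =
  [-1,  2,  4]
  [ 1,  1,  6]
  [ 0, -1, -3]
e^{tM} =
  [t^2*exp(-t) + exp(-t), 2*t*exp(-t), 2*t^2*exp(-t) + 4*t*exp(-t)]
  [t^2*exp(-t) + t*exp(-t), 2*t*exp(-t) + exp(-t), 2*t^2*exp(-t) + 6*t*exp(-t)]
  [-t^2*exp(-t)/2, -t*exp(-t), -t^2*exp(-t) - 2*t*exp(-t) + exp(-t)]

Strategy: write M = P · J · P⁻¹ where J is a Jordan canonical form, so e^{tM} = P · e^{tJ} · P⁻¹, and e^{tJ} can be computed block-by-block.

M has Jordan form
J =
  [-1,  1,  0]
  [ 0, -1,  1]
  [ 0,  0, -1]
(up to reordering of blocks).

Per-block formulas:
  For a 3×3 Jordan block J_3(-1): exp(t · J_3(-1)) = e^(-1t)·(I + t·N + (t^2/2)·N^2), where N is the 3×3 nilpotent shift.

After assembling e^{tJ} and conjugating by P, we get:

e^{tM} =
  [t^2*exp(-t) + exp(-t), 2*t*exp(-t), 2*t^2*exp(-t) + 4*t*exp(-t)]
  [t^2*exp(-t) + t*exp(-t), 2*t*exp(-t) + exp(-t), 2*t^2*exp(-t) + 6*t*exp(-t)]
  [-t^2*exp(-t)/2, -t*exp(-t), -t^2*exp(-t) - 2*t*exp(-t) + exp(-t)]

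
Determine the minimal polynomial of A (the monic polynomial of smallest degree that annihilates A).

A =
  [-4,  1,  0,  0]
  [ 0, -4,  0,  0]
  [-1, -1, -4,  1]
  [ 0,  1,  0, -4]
x^2 + 8*x + 16

The characteristic polynomial is χ_A(x) = (x + 4)^4, so the eigenvalues are known. The minimal polynomial is
  m_A(x) = Π_λ (x − λ)^{k_λ}
where k_λ is the size of the *largest* Jordan block for λ (equivalently, the smallest k with (A − λI)^k v = 0 for every generalised eigenvector v of λ).

  λ = -4: largest Jordan block has size 2, contributing (x + 4)^2

So m_A(x) = (x + 4)^2 = x^2 + 8*x + 16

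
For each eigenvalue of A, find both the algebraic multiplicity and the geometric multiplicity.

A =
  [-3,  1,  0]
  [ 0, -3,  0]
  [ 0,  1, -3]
λ = -3: alg = 3, geom = 2

Step 1 — factor the characteristic polynomial to read off the algebraic multiplicities:
  χ_A(x) = (x + 3)^3

Step 2 — compute geometric multiplicities via the rank-nullity identity g(λ) = n − rank(A − λI):
  rank(A − (-3)·I) = 1, so dim ker(A − (-3)·I) = n − 1 = 2

Summary:
  λ = -3: algebraic multiplicity = 3, geometric multiplicity = 2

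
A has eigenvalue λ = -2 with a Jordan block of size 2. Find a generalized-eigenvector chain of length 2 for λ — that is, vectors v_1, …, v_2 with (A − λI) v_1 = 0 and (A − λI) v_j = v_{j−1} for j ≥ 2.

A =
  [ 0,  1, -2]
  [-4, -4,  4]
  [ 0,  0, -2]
A Jordan chain for λ = -2 of length 2:
v_1 = (2, -4, 0)ᵀ
v_2 = (1, 0, 0)ᵀ

Let N = A − (-2)·I. We want v_2 with N^2 v_2 = 0 but N^1 v_2 ≠ 0; then v_{j-1} := N · v_j for j = 2, …, 2.

Pick v_2 = (1, 0, 0)ᵀ.
Then v_1 = N · v_2 = (2, -4, 0)ᵀ.

Sanity check: (A − (-2)·I) v_1 = (0, 0, 0)ᵀ = 0. ✓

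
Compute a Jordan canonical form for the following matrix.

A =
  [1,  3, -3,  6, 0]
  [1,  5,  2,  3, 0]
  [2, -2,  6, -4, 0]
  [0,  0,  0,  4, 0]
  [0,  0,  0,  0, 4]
J_3(4) ⊕ J_1(4) ⊕ J_1(4)

The characteristic polynomial is
  det(x·I − A) = x^5 - 20*x^4 + 160*x^3 - 640*x^2 + 1280*x - 1024 = (x - 4)^5

Eigenvalues and multiplicities (the geometric multiplicity of λ is n − rank(A − λI), which equals the number of Jordan blocks for λ):
  λ = 4: algebraic multiplicity = 5, geometric multiplicity = 3

Determining the block sizes for each eigenvalue:
  λ = 4: with am = 5 and gm = 3, the partition is not yet determined (e.g. several partitions of 5 into 3 parts exist). Let N = A − (4)·I. Computing rank(N^1) = 2, rank(N^2) = 1, rank(N^3) = 0; the number of blocks of size ≥ j is rank(N^{j−1}) − rank(N^j), giving [3, 1, 1]. So we have 1 block(s) of size 3, 2 block(s) of size 1 → block sizes [3, 1, 1]

Assembling the blocks gives a Jordan form
J =
  [4, 1, 0, 0, 0]
  [0, 4, 1, 0, 0]
  [0, 0, 4, 0, 0]
  [0, 0, 0, 4, 0]
  [0, 0, 0, 0, 4]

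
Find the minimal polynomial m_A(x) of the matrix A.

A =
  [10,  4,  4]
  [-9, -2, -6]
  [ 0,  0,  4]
x^2 - 8*x + 16

The characteristic polynomial is χ_A(x) = (x - 4)^3, so the eigenvalues are known. The minimal polynomial is
  m_A(x) = Π_λ (x − λ)^{k_λ}
where k_λ is the size of the *largest* Jordan block for λ (equivalently, the smallest k with (A − λI)^k v = 0 for every generalised eigenvector v of λ).

  λ = 4: largest Jordan block has size 2, contributing (x − 4)^2

So m_A(x) = (x - 4)^2 = x^2 - 8*x + 16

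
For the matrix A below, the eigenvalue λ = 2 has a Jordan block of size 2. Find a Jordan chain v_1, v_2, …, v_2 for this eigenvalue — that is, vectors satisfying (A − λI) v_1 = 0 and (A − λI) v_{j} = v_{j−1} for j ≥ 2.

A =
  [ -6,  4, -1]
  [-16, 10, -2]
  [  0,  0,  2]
A Jordan chain for λ = 2 of length 2:
v_1 = (-8, -16, 0)ᵀ
v_2 = (1, 0, 0)ᵀ

Let N = A − (2)·I. We want v_2 with N^2 v_2 = 0 but N^1 v_2 ≠ 0; then v_{j-1} := N · v_j for j = 2, …, 2.

Pick v_2 = (1, 0, 0)ᵀ.
Then v_1 = N · v_2 = (-8, -16, 0)ᵀ.

Sanity check: (A − (2)·I) v_1 = (0, 0, 0)ᵀ = 0. ✓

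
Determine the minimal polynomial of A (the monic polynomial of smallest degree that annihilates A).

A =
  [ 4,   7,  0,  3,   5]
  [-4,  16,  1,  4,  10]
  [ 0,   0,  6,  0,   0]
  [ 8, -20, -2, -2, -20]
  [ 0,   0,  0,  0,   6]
x^3 - 18*x^2 + 108*x - 216

The characteristic polynomial is χ_A(x) = (x - 6)^5, so the eigenvalues are known. The minimal polynomial is
  m_A(x) = Π_λ (x − λ)^{k_λ}
where k_λ is the size of the *largest* Jordan block for λ (equivalently, the smallest k with (A − λI)^k v = 0 for every generalised eigenvector v of λ).

  λ = 6: largest Jordan block has size 3, contributing (x − 6)^3

So m_A(x) = (x - 6)^3 = x^3 - 18*x^2 + 108*x - 216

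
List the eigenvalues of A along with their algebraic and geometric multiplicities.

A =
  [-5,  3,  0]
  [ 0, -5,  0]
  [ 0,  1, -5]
λ = -5: alg = 3, geom = 2

Step 1 — factor the characteristic polynomial to read off the algebraic multiplicities:
  χ_A(x) = (x + 5)^3

Step 2 — compute geometric multiplicities via the rank-nullity identity g(λ) = n − rank(A − λI):
  rank(A − (-5)·I) = 1, so dim ker(A − (-5)·I) = n − 1 = 2

Summary:
  λ = -5: algebraic multiplicity = 3, geometric multiplicity = 2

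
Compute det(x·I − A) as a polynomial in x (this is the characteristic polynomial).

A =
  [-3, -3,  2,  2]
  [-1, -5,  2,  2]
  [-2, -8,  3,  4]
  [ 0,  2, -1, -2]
x^4 + 7*x^3 + 18*x^2 + 20*x + 8

Expanding det(x·I − A) (e.g. by cofactor expansion or by noting that A is similar to its Jordan form J, which has the same characteristic polynomial as A) gives
  χ_A(x) = x^4 + 7*x^3 + 18*x^2 + 20*x + 8
which factors as (x + 1)*(x + 2)^3. The eigenvalues (with algebraic multiplicities) are λ = -2 with multiplicity 3, λ = -1 with multiplicity 1.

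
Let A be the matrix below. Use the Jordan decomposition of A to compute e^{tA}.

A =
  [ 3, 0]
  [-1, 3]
e^{tA} =
  [exp(3*t), 0]
  [-t*exp(3*t), exp(3*t)]

Strategy: write A = P · J · P⁻¹ where J is a Jordan canonical form, so e^{tA} = P · e^{tJ} · P⁻¹, and e^{tJ} can be computed block-by-block.

A has Jordan form
J =
  [3, 1]
  [0, 3]
(up to reordering of blocks).

Per-block formulas:
  For a 2×2 Jordan block J_2(3): exp(t · J_2(3)) = e^(3t)·(I + t·N), where N is the 2×2 nilpotent shift.

After assembling e^{tJ} and conjugating by P, we get:

e^{tA} =
  [exp(3*t), 0]
  [-t*exp(3*t), exp(3*t)]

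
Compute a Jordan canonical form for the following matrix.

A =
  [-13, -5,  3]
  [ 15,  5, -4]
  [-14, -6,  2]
J_3(-2)

The characteristic polynomial is
  det(x·I − A) = x^3 + 6*x^2 + 12*x + 8 = (x + 2)^3

Eigenvalues and multiplicities (the geometric multiplicity of λ is n − rank(A − λI), which equals the number of Jordan blocks for λ):
  λ = -2: algebraic multiplicity = 3, geometric multiplicity = 1

Determining the block sizes for each eigenvalue:
  λ = -2: one block (gm = 1), so the single block has size am = 3 → block sizes [3]

Assembling the blocks gives a Jordan form
J =
  [-2,  1,  0]
  [ 0, -2,  1]
  [ 0,  0, -2]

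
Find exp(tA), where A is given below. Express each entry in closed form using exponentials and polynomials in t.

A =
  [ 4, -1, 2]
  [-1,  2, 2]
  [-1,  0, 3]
e^{tA} =
  [t*exp(3*t) + exp(3*t), -t*exp(3*t), 2*t*exp(3*t)]
  [-t^2*exp(3*t) - t*exp(3*t), t^2*exp(3*t) - t*exp(3*t) + exp(3*t), -2*t^2*exp(3*t) + 2*t*exp(3*t)]
  [-t^2*exp(3*t)/2 - t*exp(3*t), t^2*exp(3*t)/2, -t^2*exp(3*t) + exp(3*t)]

Strategy: write A = P · J · P⁻¹ where J is a Jordan canonical form, so e^{tA} = P · e^{tJ} · P⁻¹, and e^{tJ} can be computed block-by-block.

A has Jordan form
J =
  [3, 1, 0]
  [0, 3, 1]
  [0, 0, 3]
(up to reordering of blocks).

Per-block formulas:
  For a 3×3 Jordan block J_3(3): exp(t · J_3(3)) = e^(3t)·(I + t·N + (t^2/2)·N^2), where N is the 3×3 nilpotent shift.

After assembling e^{tJ} and conjugating by P, we get:

e^{tA} =
  [t*exp(3*t) + exp(3*t), -t*exp(3*t), 2*t*exp(3*t)]
  [-t^2*exp(3*t) - t*exp(3*t), t^2*exp(3*t) - t*exp(3*t) + exp(3*t), -2*t^2*exp(3*t) + 2*t*exp(3*t)]
  [-t^2*exp(3*t)/2 - t*exp(3*t), t^2*exp(3*t)/2, -t^2*exp(3*t) + exp(3*t)]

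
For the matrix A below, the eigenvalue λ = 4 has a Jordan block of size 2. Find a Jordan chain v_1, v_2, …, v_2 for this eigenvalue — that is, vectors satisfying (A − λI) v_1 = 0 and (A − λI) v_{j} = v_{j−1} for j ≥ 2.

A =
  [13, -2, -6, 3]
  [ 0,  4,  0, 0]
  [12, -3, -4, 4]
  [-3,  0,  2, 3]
A Jordan chain for λ = 4 of length 2:
v_1 = (9, 0, 12, -3)ᵀ
v_2 = (1, 0, 0, 0)ᵀ

Let N = A − (4)·I. We want v_2 with N^2 v_2 = 0 but N^1 v_2 ≠ 0; then v_{j-1} := N · v_j for j = 2, …, 2.

Pick v_2 = (1, 0, 0, 0)ᵀ.
Then v_1 = N · v_2 = (9, 0, 12, -3)ᵀ.

Sanity check: (A − (4)·I) v_1 = (0, 0, 0, 0)ᵀ = 0. ✓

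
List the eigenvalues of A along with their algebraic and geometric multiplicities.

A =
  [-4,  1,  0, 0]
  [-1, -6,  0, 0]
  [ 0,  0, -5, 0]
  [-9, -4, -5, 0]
λ = -5: alg = 3, geom = 2; λ = 0: alg = 1, geom = 1

Step 1 — factor the characteristic polynomial to read off the algebraic multiplicities:
  χ_A(x) = x*(x + 5)^3

Step 2 — compute geometric multiplicities via the rank-nullity identity g(λ) = n − rank(A − λI):
  rank(A − (-5)·I) = 2, so dim ker(A − (-5)·I) = n − 2 = 2
  rank(A − (0)·I) = 3, so dim ker(A − (0)·I) = n − 3 = 1

Summary:
  λ = -5: algebraic multiplicity = 3, geometric multiplicity = 2
  λ = 0: algebraic multiplicity = 1, geometric multiplicity = 1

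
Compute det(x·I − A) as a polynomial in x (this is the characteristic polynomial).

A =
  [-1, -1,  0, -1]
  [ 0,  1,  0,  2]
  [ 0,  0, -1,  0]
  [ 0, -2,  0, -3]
x^4 + 4*x^3 + 6*x^2 + 4*x + 1

Expanding det(x·I − A) (e.g. by cofactor expansion or by noting that A is similar to its Jordan form J, which has the same characteristic polynomial as A) gives
  χ_A(x) = x^4 + 4*x^3 + 6*x^2 + 4*x + 1
which factors as (x + 1)^4. The eigenvalues (with algebraic multiplicities) are λ = -1 with multiplicity 4.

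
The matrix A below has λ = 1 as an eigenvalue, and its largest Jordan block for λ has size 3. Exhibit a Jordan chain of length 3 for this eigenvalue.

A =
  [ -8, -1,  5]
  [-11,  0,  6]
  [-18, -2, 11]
A Jordan chain for λ = 1 of length 3:
v_1 = (2, 2, 4)ᵀ
v_2 = (-9, -11, -18)ᵀ
v_3 = (1, 0, 0)ᵀ

Let N = A − (1)·I. We want v_3 with N^3 v_3 = 0 but N^2 v_3 ≠ 0; then v_{j-1} := N · v_j for j = 3, …, 2.

Pick v_3 = (1, 0, 0)ᵀ.
Then v_2 = N · v_3 = (-9, -11, -18)ᵀ.
Then v_1 = N · v_2 = (2, 2, 4)ᵀ.

Sanity check: (A − (1)·I) v_1 = (0, 0, 0)ᵀ = 0. ✓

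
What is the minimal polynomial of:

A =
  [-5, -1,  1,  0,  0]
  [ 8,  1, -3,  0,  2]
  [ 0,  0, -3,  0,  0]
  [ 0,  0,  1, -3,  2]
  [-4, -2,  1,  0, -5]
x^3 + 9*x^2 + 27*x + 27

The characteristic polynomial is χ_A(x) = (x + 3)^5, so the eigenvalues are known. The minimal polynomial is
  m_A(x) = Π_λ (x − λ)^{k_λ}
where k_λ is the size of the *largest* Jordan block for λ (equivalently, the smallest k with (A − λI)^k v = 0 for every generalised eigenvector v of λ).

  λ = -3: largest Jordan block has size 3, contributing (x + 3)^3

So m_A(x) = (x + 3)^3 = x^3 + 9*x^2 + 27*x + 27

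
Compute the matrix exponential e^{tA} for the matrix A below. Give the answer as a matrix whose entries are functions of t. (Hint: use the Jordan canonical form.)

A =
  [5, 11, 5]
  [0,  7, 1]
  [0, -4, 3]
e^{tA} =
  [exp(5*t), t^2*exp(5*t) + 11*t*exp(5*t), t^2*exp(5*t)/2 + 5*t*exp(5*t)]
  [0, 2*t*exp(5*t) + exp(5*t), t*exp(5*t)]
  [0, -4*t*exp(5*t), -2*t*exp(5*t) + exp(5*t)]

Strategy: write A = P · J · P⁻¹ where J is a Jordan canonical form, so e^{tA} = P · e^{tJ} · P⁻¹, and e^{tJ} can be computed block-by-block.

A has Jordan form
J =
  [5, 1, 0]
  [0, 5, 1]
  [0, 0, 5]
(up to reordering of blocks).

Per-block formulas:
  For a 3×3 Jordan block J_3(5): exp(t · J_3(5)) = e^(5t)·(I + t·N + (t^2/2)·N^2), where N is the 3×3 nilpotent shift.

After assembling e^{tJ} and conjugating by P, we get:

e^{tA} =
  [exp(5*t), t^2*exp(5*t) + 11*t*exp(5*t), t^2*exp(5*t)/2 + 5*t*exp(5*t)]
  [0, 2*t*exp(5*t) + exp(5*t), t*exp(5*t)]
  [0, -4*t*exp(5*t), -2*t*exp(5*t) + exp(5*t)]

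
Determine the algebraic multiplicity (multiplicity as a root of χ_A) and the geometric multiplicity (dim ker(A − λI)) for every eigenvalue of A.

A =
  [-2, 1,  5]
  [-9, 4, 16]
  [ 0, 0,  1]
λ = 1: alg = 3, geom = 1

Step 1 — factor the characteristic polynomial to read off the algebraic multiplicities:
  χ_A(x) = (x - 1)^3

Step 2 — compute geometric multiplicities via the rank-nullity identity g(λ) = n − rank(A − λI):
  rank(A − (1)·I) = 2, so dim ker(A − (1)·I) = n − 2 = 1

Summary:
  λ = 1: algebraic multiplicity = 3, geometric multiplicity = 1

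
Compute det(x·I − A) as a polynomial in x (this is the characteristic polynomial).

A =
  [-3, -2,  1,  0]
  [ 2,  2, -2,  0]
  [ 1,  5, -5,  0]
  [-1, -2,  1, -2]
x^4 + 8*x^3 + 24*x^2 + 32*x + 16

Expanding det(x·I − A) (e.g. by cofactor expansion or by noting that A is similar to its Jordan form J, which has the same characteristic polynomial as A) gives
  χ_A(x) = x^4 + 8*x^3 + 24*x^2 + 32*x + 16
which factors as (x + 2)^4. The eigenvalues (with algebraic multiplicities) are λ = -2 with multiplicity 4.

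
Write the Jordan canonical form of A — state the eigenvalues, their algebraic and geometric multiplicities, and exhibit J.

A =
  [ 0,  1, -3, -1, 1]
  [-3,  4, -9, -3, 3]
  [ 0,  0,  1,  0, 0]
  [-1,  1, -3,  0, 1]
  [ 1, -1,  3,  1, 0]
J_2(1) ⊕ J_1(1) ⊕ J_1(1) ⊕ J_1(1)

The characteristic polynomial is
  det(x·I − A) = x^5 - 5*x^4 + 10*x^3 - 10*x^2 + 5*x - 1 = (x - 1)^5

Eigenvalues and multiplicities (the geometric multiplicity of λ is n − rank(A − λI), which equals the number of Jordan blocks for λ):
  λ = 1: algebraic multiplicity = 5, geometric multiplicity = 4

Determining the block sizes for each eigenvalue:
  λ = 1: 4 blocks summing to 5 forces exactly one block of size 2 and the rest size 1 → block sizes [2, 1, 1, 1]

Assembling the blocks gives a Jordan form
J =
  [1, 1, 0, 0, 0]
  [0, 1, 0, 0, 0]
  [0, 0, 1, 0, 0]
  [0, 0, 0, 1, 0]
  [0, 0, 0, 0, 1]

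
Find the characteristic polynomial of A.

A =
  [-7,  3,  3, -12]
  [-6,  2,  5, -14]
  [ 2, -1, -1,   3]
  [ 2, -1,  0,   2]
x^4 + 4*x^3 + 6*x^2 + 4*x + 1

Expanding det(x·I − A) (e.g. by cofactor expansion or by noting that A is similar to its Jordan form J, which has the same characteristic polynomial as A) gives
  χ_A(x) = x^4 + 4*x^3 + 6*x^2 + 4*x + 1
which factors as (x + 1)^4. The eigenvalues (with algebraic multiplicities) are λ = -1 with multiplicity 4.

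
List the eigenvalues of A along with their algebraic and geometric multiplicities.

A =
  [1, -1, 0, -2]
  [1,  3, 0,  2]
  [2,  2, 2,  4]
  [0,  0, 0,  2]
λ = 2: alg = 4, geom = 3

Step 1 — factor the characteristic polynomial to read off the algebraic multiplicities:
  χ_A(x) = (x - 2)^4

Step 2 — compute geometric multiplicities via the rank-nullity identity g(λ) = n − rank(A − λI):
  rank(A − (2)·I) = 1, so dim ker(A − (2)·I) = n − 1 = 3

Summary:
  λ = 2: algebraic multiplicity = 4, geometric multiplicity = 3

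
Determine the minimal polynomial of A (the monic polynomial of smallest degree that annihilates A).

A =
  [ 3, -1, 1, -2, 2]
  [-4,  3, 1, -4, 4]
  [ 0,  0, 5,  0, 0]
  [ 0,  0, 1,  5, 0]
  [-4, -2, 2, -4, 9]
x^3 - 15*x^2 + 75*x - 125

The characteristic polynomial is χ_A(x) = (x - 5)^5, so the eigenvalues are known. The minimal polynomial is
  m_A(x) = Π_λ (x − λ)^{k_λ}
where k_λ is the size of the *largest* Jordan block for λ (equivalently, the smallest k with (A − λI)^k v = 0 for every generalised eigenvector v of λ).

  λ = 5: largest Jordan block has size 3, contributing (x − 5)^3

So m_A(x) = (x - 5)^3 = x^3 - 15*x^2 + 75*x - 125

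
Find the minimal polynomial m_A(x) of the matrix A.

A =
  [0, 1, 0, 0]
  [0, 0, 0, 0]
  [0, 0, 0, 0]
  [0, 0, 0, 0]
x^2

The characteristic polynomial is χ_A(x) = x^4, so the eigenvalues are known. The minimal polynomial is
  m_A(x) = Π_λ (x − λ)^{k_λ}
where k_λ is the size of the *largest* Jordan block for λ (equivalently, the smallest k with (A − λI)^k v = 0 for every generalised eigenvector v of λ).

  λ = 0: largest Jordan block has size 2, contributing (x − 0)^2

So m_A(x) = x^2 = x^2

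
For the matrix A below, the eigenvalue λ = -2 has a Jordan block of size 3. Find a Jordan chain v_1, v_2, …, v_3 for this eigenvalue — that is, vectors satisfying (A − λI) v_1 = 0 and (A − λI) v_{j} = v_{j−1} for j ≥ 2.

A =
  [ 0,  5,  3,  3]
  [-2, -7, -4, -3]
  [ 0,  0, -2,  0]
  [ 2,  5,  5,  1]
A Jordan chain for λ = -2 of length 3:
v_1 = (1, -1, 0, 1)ᵀ
v_2 = (3, -4, 0, 5)ᵀ
v_3 = (0, 0, 1, 0)ᵀ

Let N = A − (-2)·I. We want v_3 with N^3 v_3 = 0 but N^2 v_3 ≠ 0; then v_{j-1} := N · v_j for j = 3, …, 2.

Pick v_3 = (0, 0, 1, 0)ᵀ.
Then v_2 = N · v_3 = (3, -4, 0, 5)ᵀ.
Then v_1 = N · v_2 = (1, -1, 0, 1)ᵀ.

Sanity check: (A − (-2)·I) v_1 = (0, 0, 0, 0)ᵀ = 0. ✓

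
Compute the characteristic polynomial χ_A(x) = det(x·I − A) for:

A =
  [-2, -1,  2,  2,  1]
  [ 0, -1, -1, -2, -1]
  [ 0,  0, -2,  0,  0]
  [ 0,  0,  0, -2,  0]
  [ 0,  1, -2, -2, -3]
x^5 + 10*x^4 + 40*x^3 + 80*x^2 + 80*x + 32

Expanding det(x·I − A) (e.g. by cofactor expansion or by noting that A is similar to its Jordan form J, which has the same characteristic polynomial as A) gives
  χ_A(x) = x^5 + 10*x^4 + 40*x^3 + 80*x^2 + 80*x + 32
which factors as (x + 2)^5. The eigenvalues (with algebraic multiplicities) are λ = -2 with multiplicity 5.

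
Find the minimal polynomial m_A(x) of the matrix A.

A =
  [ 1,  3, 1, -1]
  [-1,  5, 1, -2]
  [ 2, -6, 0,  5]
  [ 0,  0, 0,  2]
x^2 - 4*x + 4

The characteristic polynomial is χ_A(x) = (x - 2)^4, so the eigenvalues are known. The minimal polynomial is
  m_A(x) = Π_λ (x − λ)^{k_λ}
where k_λ is the size of the *largest* Jordan block for λ (equivalently, the smallest k with (A − λI)^k v = 0 for every generalised eigenvector v of λ).

  λ = 2: largest Jordan block has size 2, contributing (x − 2)^2

So m_A(x) = (x - 2)^2 = x^2 - 4*x + 4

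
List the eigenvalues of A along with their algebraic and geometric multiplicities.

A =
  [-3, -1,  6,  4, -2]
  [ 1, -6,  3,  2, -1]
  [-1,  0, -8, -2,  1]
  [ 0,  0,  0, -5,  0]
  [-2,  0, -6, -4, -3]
λ = -5: alg = 5, geom = 3

Step 1 — factor the characteristic polynomial to read off the algebraic multiplicities:
  χ_A(x) = (x + 5)^5

Step 2 — compute geometric multiplicities via the rank-nullity identity g(λ) = n − rank(A − λI):
  rank(A − (-5)·I) = 2, so dim ker(A − (-5)·I) = n − 2 = 3

Summary:
  λ = -5: algebraic multiplicity = 5, geometric multiplicity = 3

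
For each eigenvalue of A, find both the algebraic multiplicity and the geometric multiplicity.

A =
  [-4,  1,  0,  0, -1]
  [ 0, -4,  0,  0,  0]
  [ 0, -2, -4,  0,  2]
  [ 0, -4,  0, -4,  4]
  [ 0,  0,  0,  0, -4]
λ = -4: alg = 5, geom = 4

Step 1 — factor the characteristic polynomial to read off the algebraic multiplicities:
  χ_A(x) = (x + 4)^5

Step 2 — compute geometric multiplicities via the rank-nullity identity g(λ) = n − rank(A − λI):
  rank(A − (-4)·I) = 1, so dim ker(A − (-4)·I) = n − 1 = 4

Summary:
  λ = -4: algebraic multiplicity = 5, geometric multiplicity = 4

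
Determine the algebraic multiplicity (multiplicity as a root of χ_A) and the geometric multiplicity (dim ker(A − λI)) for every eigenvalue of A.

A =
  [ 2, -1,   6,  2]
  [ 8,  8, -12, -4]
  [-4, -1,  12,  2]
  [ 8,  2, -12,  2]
λ = 6: alg = 4, geom = 3

Step 1 — factor the characteristic polynomial to read off the algebraic multiplicities:
  χ_A(x) = (x - 6)^4

Step 2 — compute geometric multiplicities via the rank-nullity identity g(λ) = n − rank(A − λI):
  rank(A − (6)·I) = 1, so dim ker(A − (6)·I) = n − 1 = 3

Summary:
  λ = 6: algebraic multiplicity = 4, geometric multiplicity = 3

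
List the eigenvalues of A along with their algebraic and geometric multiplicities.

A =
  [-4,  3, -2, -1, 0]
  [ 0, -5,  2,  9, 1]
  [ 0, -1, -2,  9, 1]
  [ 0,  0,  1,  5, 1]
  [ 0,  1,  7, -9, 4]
λ = -4: alg = 3, geom = 1; λ = 5: alg = 2, geom = 1

Step 1 — factor the characteristic polynomial to read off the algebraic multiplicities:
  χ_A(x) = (x - 5)^2*(x + 4)^3

Step 2 — compute geometric multiplicities via the rank-nullity identity g(λ) = n − rank(A − λI):
  rank(A − (-4)·I) = 4, so dim ker(A − (-4)·I) = n − 4 = 1
  rank(A − (5)·I) = 4, so dim ker(A − (5)·I) = n − 4 = 1

Summary:
  λ = -4: algebraic multiplicity = 3, geometric multiplicity = 1
  λ = 5: algebraic multiplicity = 2, geometric multiplicity = 1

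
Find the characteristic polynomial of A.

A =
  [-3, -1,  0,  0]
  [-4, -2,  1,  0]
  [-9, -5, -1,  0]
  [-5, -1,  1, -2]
x^4 + 8*x^3 + 24*x^2 + 32*x + 16

Expanding det(x·I − A) (e.g. by cofactor expansion or by noting that A is similar to its Jordan form J, which has the same characteristic polynomial as A) gives
  χ_A(x) = x^4 + 8*x^3 + 24*x^2 + 32*x + 16
which factors as (x + 2)^4. The eigenvalues (with algebraic multiplicities) are λ = -2 with multiplicity 4.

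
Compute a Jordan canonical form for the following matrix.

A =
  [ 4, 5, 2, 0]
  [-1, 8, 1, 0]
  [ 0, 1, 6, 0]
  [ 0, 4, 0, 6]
J_3(6) ⊕ J_1(6)

The characteristic polynomial is
  det(x·I − A) = x^4 - 24*x^3 + 216*x^2 - 864*x + 1296 = (x - 6)^4

Eigenvalues and multiplicities (the geometric multiplicity of λ is n − rank(A − λI), which equals the number of Jordan blocks for λ):
  λ = 6: algebraic multiplicity = 4, geometric multiplicity = 2

Determining the block sizes for each eigenvalue:
  λ = 6: with am = 4 and gm = 2, the partition is not yet determined (e.g. several partitions of 4 into 2 parts exist). Let N = A − (6)·I. Computing rank(N^1) = 2, rank(N^2) = 1, rank(N^3) = 0; the number of blocks of size ≥ j is rank(N^{j−1}) − rank(N^j), giving [2, 1, 1]. So we have 1 block(s) of size 3, 1 block(s) of size 1 → block sizes [3, 1]

Assembling the blocks gives a Jordan form
J =
  [6, 1, 0, 0]
  [0, 6, 1, 0]
  [0, 0, 6, 0]
  [0, 0, 0, 6]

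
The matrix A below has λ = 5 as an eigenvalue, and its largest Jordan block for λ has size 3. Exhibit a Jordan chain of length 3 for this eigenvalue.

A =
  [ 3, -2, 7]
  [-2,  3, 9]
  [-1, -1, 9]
A Jordan chain for λ = 5 of length 3:
v_1 = (1, -1, 0)ᵀ
v_2 = (-2, -2, -1)ᵀ
v_3 = (1, 0, 0)ᵀ

Let N = A − (5)·I. We want v_3 with N^3 v_3 = 0 but N^2 v_3 ≠ 0; then v_{j-1} := N · v_j for j = 3, …, 2.

Pick v_3 = (1, 0, 0)ᵀ.
Then v_2 = N · v_3 = (-2, -2, -1)ᵀ.
Then v_1 = N · v_2 = (1, -1, 0)ᵀ.

Sanity check: (A − (5)·I) v_1 = (0, 0, 0)ᵀ = 0. ✓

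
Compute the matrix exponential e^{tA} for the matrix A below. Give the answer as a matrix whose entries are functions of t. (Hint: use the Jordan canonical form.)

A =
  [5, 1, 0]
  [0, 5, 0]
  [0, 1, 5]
e^{tA} =
  [exp(5*t), t*exp(5*t), 0]
  [0, exp(5*t), 0]
  [0, t*exp(5*t), exp(5*t)]

Strategy: write A = P · J · P⁻¹ where J is a Jordan canonical form, so e^{tA} = P · e^{tJ} · P⁻¹, and e^{tJ} can be computed block-by-block.

A has Jordan form
J =
  [5, 1, 0]
  [0, 5, 0]
  [0, 0, 5]
(up to reordering of blocks).

Per-block formulas:
  For a 1×1 block at λ = 5: exp(t · [5]) = [e^(5t)].
  For a 2×2 Jordan block J_2(5): exp(t · J_2(5)) = e^(5t)·(I + t·N), where N is the 2×2 nilpotent shift.

After assembling e^{tJ} and conjugating by P, we get:

e^{tA} =
  [exp(5*t), t*exp(5*t), 0]
  [0, exp(5*t), 0]
  [0, t*exp(5*t), exp(5*t)]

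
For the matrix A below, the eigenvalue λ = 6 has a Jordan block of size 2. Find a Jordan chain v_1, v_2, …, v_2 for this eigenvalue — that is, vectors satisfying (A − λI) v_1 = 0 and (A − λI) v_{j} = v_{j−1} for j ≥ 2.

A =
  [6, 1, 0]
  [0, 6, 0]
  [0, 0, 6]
A Jordan chain for λ = 6 of length 2:
v_1 = (1, 0, 0)ᵀ
v_2 = (0, 1, 0)ᵀ

Let N = A − (6)·I. We want v_2 with N^2 v_2 = 0 but N^1 v_2 ≠ 0; then v_{j-1} := N · v_j for j = 2, …, 2.

Pick v_2 = (0, 1, 0)ᵀ.
Then v_1 = N · v_2 = (1, 0, 0)ᵀ.

Sanity check: (A − (6)·I) v_1 = (0, 0, 0)ᵀ = 0. ✓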